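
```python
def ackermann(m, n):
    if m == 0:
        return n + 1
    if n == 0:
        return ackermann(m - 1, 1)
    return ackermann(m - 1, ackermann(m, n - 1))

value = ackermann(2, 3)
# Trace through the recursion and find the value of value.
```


ackermann(2, 3)
= ackermann(1, ackermann(2, 2))
First compute ackermann(2, 2) = 7
= ackermann(1, 7)
= 9


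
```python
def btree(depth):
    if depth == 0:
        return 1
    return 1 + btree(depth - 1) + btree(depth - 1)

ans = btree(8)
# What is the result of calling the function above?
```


btree(8)
= 1 + btree(7) + btree(7)
= 1 + 2 * btree(7)
btree(k) = 2^(k+1) - 1
btree(0) = 1
btree(1) = 3
btree(2) = 7
btree(3) = 15
btree(4) = 31
btree(8) = 2^9 - 1 = 511


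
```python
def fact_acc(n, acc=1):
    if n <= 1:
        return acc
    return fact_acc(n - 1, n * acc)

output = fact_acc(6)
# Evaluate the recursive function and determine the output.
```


fact_acc(6, 1)
= fact_acc(5, 6 * 1) = fact_acc(5, 6)
= fact_acc(4, 5 * 6) = fact_acc(4, 30)
= fact_acc(3, 4 * 30) = fact_acc(3, 120)
= fact_acc(2, 3 * 120) = fact_acc(2, 360)
= fact_acc(1, 2 * 360) = fact_acc(1, 720)
n <= 1, return acc = 720


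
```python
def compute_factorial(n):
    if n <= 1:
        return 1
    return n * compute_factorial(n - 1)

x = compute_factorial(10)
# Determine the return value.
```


compute_factorial(10)
= 10 * compute_factorial(9)
= 10 * 9 * compute_factorial(8)
= 10 * 9 * 8 * compute_factorial(7)
= 10 * 9 * 8 * 7 * compute_factorial(6)
= 10 * 9 * 8 * 7 * 6 * compute_factorial(5)
= 10 * 9 * 8 * 7 * 6 * 5 * compute_factorial(4)
= 10 * 9 * 8 * 7 * 6 * 5 * 4 * compute_factorial(3)
= 10 * 9 * 8 * 7 * 6 * 5 * 4 * 3 * compute_factorial(2)
= 10 * 9 * 8 * 7 * 6 * 5 * 4 * 3 * 2 * compute_factorial(1)
= 10 * 9 * 8 * 7 * 6 * 5 * 4 * 3 * 2 * 1
= 3628800


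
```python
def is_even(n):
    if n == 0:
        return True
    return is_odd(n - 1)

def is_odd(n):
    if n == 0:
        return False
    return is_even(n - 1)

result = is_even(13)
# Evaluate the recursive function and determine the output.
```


is_even(13)
= is_odd(12)
= is_even(11)
= is_odd(10)
= is_even(9)
= is_odd(8)
= is_even(7)
= is_odd(6)
= is_even(5)
= is_odd(4)
= is_even(3)
= is_odd(2)
= is_even(1)
= is_odd(0)
n == 0: return False
= False


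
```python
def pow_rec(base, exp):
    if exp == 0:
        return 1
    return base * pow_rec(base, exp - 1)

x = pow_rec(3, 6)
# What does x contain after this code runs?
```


pow_rec(3, 6)
= 3 * pow_rec(3, 5)
= 3 * 3 * pow_rec(3, 4)
= 3 * 3 * 3 * pow_rec(3, 3)
= 3 * 3 * 3 * 3 * pow_rec(3, 2)
= 3 * 3 * 3 * 3 * 3 * pow_rec(3, 1)
= 3 * 3 * 3 * 3 * 3 * 3 * pow_rec(3, 0)
= 3 * 3 * 3 * 3 * 3 * 3 * 1
= 729


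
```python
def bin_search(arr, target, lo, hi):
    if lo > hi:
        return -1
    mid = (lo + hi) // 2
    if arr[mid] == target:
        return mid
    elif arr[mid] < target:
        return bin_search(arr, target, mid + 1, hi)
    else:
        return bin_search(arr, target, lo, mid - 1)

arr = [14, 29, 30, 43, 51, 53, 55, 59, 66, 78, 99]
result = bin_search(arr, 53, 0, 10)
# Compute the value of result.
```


bin_search(arr, 53, 0, 10)
lo=0, hi=10, mid=5, arr[mid]=53
arr[5] == 53, found at index 5
= 5


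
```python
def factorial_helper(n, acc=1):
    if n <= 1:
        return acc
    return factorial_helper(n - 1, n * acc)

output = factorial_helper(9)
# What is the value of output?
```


factorial_helper(9, 1)
= factorial_helper(8, 9 * 1) = factorial_helper(8, 9)
= factorial_helper(7, 8 * 9) = factorial_helper(7, 72)
= factorial_helper(6, 7 * 72) = factorial_helper(6, 504)
= factorial_helper(5, 6 * 504) = factorial_helper(5, 3024)
= factorial_helper(4, 5 * 3024) = factorial_helper(4, 15120)
= factorial_helper(3, 4 * 15120) = factorial_helper(3, 60480)
= factorial_helper(2, 3 * 60480) = factorial_helper(2, 181440)
= factorial_helper(1, 2 * 181440) = factorial_helper(1, 362880)
n <= 1, return acc = 362880


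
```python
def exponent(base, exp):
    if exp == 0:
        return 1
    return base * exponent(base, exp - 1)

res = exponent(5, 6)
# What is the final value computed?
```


exponent(5, 6)
= 5 * exponent(5, 5)
= 5 * 5 * exponent(5, 4)
= 5 * 5 * 5 * exponent(5, 3)
= 5 * 5 * 5 * 5 * exponent(5, 2)
= 5 * 5 * 5 * 5 * 5 * exponent(5, 1)
= 5 * 5 * 5 * 5 * 5 * 5 * exponent(5, 0)
= 5 * 5 * 5 * 5 * 5 * 5 * 1
= 15625


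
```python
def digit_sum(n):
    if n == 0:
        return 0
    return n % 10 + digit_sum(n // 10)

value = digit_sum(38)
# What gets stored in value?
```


digit_sum(38)
= 8 + digit_sum(3)
= 8 + 3 + digit_sum(0)
= 8 + 3 + 0
= 11


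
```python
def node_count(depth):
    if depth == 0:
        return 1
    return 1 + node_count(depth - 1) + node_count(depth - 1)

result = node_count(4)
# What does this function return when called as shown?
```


node_count(4)
= 1 + node_count(3) + node_count(3)
= 1 + 2 * node_count(3)
node_count(k) = 2^(k+1) - 1
node_count(0) = 1
node_count(1) = 3
node_count(2) = 7
node_count(3) = 15
node_count(4) = 31
node_count(4) = 2^5 - 1 = 31


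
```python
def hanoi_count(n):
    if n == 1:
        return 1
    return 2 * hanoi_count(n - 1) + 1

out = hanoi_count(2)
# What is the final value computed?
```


hanoi_count(2)
= 2 * hanoi_count(1) + 1
Now compute bottom-up:
hanoi_count(1) = 1
hanoi_count(2) = 2 * 1 + 1 = 3
= 3


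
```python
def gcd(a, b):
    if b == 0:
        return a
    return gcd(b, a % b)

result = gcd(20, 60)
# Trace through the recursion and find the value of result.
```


gcd(20, 60)
= gcd(60, 20 % 60) = gcd(60, 20)
= gcd(20, 60 % 20) = gcd(20, 0)
b == 0, return a = 20


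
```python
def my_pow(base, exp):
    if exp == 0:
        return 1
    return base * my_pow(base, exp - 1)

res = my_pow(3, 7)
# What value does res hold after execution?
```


my_pow(3, 7)
= 3 * my_pow(3, 6)
= 3 * 3 * my_pow(3, 5)
= 3 * 3 * 3 * my_pow(3, 4)
= 3 * 3 * 3 * 3 * my_pow(3, 3)
= 3 * 3 * 3 * 3 * 3 * my_pow(3, 2)
= 3 * 3 * 3 * 3 * 3 * 3 * my_pow(3, 1)
= 3 * 3 * 3 * 3 * 3 * 3 * 3 * my_pow(3, 0)
= 3 * 3 * 3 * 3 * 3 * 3 * 3 * 1
= 2187


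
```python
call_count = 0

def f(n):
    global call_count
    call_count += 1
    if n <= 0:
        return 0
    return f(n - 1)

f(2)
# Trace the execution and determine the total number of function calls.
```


f(2) calls f(1) calls ... calls f(0)
Total calls: 2 + 1 (for base case) = 3


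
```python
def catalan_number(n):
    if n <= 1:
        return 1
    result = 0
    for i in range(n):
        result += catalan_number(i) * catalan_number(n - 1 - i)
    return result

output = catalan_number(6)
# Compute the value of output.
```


catalan_number(6)
= sum of catalan_number(i) * catalan_number(6-1-i) for i in 0..5
First compute sub-values bottom-up:
  catalan_number(0) = 1, catalan_number(1) = 1
  catalan_number(2) = 1*1 + 1*1 = 2
  catalan_number(3) = 1*2 + 1*1 + 2*1 = 5
  catalan_number(4) = 1*5 + 1*2 + 2*1 + 5*1 = 14
  catalan_number(5) = 1*14 + 1*5 + 2*2 + 5*1 + 14*1 = 42
Now catalan_number(6):
  catalan_number(0)*catalan_number(5) = 1*42 = 42
  catalan_number(1)*catalan_number(4) = 1*14 = 14
  catalan_number(2)*catalan_number(3) = 2*5 = 10
  catalan_number(3)*catalan_number(2) = 5*2 = 10
  catalan_number(4)*catalan_number(1) = 14*1 = 14
  catalan_number(5)*catalan_number(0) = 42*1 = 42
= 42 + 14 + 10 + 10 + 14 + 42
= 132


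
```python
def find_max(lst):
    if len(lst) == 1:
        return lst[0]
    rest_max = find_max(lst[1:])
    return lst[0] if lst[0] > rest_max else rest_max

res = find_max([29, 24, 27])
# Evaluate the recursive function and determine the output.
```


find_max([29, 24, 27])
= compare 29 with find_max([24, 27])
= compare 24 with find_max([27])
Base: find_max([27]) = 27
compare 24 with 27: max = 27
compare 29 with 27: max = 29
= 29


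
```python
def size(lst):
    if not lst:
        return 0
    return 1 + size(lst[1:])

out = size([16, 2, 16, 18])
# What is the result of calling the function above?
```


size([16, 2, 16, 18])
= 1 + size([2, 16, 18])
= 1 + 1 + size([16, 18])
= 1 + 1 + 1 + size([18])
= 1 + 1 + 1 + 1 + size([])
= 1 + 1 + 1 + 1 + 0
= 4


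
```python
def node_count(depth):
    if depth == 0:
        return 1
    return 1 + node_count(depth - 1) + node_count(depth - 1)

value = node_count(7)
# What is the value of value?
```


node_count(7)
= 1 + node_count(6) + node_count(6)
= 1 + 2 * node_count(6)
node_count(k) = 2^(k+1) - 1
node_count(0) = 1
node_count(1) = 3
node_count(2) = 7
node_count(3) = 15
node_count(4) = 31
node_count(7) = 2^8 - 1 = 255


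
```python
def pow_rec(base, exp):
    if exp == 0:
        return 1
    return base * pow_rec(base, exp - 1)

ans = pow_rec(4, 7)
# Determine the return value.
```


pow_rec(4, 7)
= 4 * pow_rec(4, 6)
= 4 * 4 * pow_rec(4, 5)
= 4 * 4 * 4 * pow_rec(4, 4)
= 4 * 4 * 4 * 4 * pow_rec(4, 3)
= 4 * 4 * 4 * 4 * 4 * pow_rec(4, 2)
= 4 * 4 * 4 * 4 * 4 * 4 * pow_rec(4, 1)
= 4 * 4 * 4 * 4 * 4 * 4 * 4 * pow_rec(4, 0)
= 4 * 4 * 4 * 4 * 4 * 4 * 4 * 1
= 16384


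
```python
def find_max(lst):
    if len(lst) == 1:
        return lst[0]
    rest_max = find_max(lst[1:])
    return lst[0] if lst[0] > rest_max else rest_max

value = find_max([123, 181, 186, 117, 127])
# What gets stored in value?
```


find_max([123, 181, 186, 117, 127])
= compare 123 with find_max([181, 186, 117, 127])
= compare 181 with find_max([186, 117, 127])
= compare 186 with find_max([117, 127])
= compare 117 with find_max([127])
Base: find_max([127]) = 127
compare 117 with 127: max = 127
compare 186 with 127: max = 186
compare 181 with 186: max = 186
compare 123 with 186: max = 186
= 186


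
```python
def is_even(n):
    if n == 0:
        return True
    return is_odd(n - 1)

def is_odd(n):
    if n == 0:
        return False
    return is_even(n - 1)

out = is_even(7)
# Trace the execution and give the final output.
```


is_even(7)
= is_odd(6)
= is_even(5)
= is_odd(4)
= is_even(3)
= is_odd(2)
= is_even(1)
= is_odd(0)
n == 0: return False
= False


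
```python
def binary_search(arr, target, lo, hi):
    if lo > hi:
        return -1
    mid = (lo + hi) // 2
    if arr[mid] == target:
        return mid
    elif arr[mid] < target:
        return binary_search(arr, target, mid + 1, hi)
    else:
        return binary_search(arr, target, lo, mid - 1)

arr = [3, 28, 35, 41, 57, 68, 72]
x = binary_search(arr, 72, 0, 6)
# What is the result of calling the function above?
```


binary_search(arr, 72, 0, 6)
lo=0, hi=6, mid=3, arr[mid]=41
41 < 72, search right half
lo=4, hi=6, mid=5, arr[mid]=68
68 < 72, search right half
lo=6, hi=6, mid=6, arr[mid]=72
arr[6] == 72, found at index 6
= 6


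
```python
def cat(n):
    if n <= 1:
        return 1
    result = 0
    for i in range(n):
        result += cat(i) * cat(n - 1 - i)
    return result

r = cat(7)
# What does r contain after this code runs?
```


cat(7)
= sum of cat(i) * cat(7-1-i) for i in 0..6
First compute sub-values bottom-up:
  cat(0) = 1, cat(1) = 1
  cat(2) = 1*1 + 1*1 = 2
  cat(3) = 1*2 + 1*1 + 2*1 = 5
  cat(4) = 1*5 + 1*2 + 2*1 + 5*1 = 14
  cat(5) = 1*14 + 1*5 + 2*2 + 5*1 + 14*1 = 42
  cat(6) = 1*42 + 1*14 + 2*5 + 5*2 + 14*1 + 42*1 = 132
Now cat(7):
  cat(0)*cat(6) = 1*132 = 132
  cat(1)*cat(5) = 1*42 = 42
  cat(2)*cat(4) = 2*14 = 28
  cat(3)*cat(3) = 5*5 = 25
  cat(4)*cat(2) = 14*2 = 28
  cat(5)*cat(1) = 42*1 = 42
  cat(6)*cat(0) = 132*1 = 132
= 132 + 42 + 28 + 25 + 28 + 42 + 132
= 429


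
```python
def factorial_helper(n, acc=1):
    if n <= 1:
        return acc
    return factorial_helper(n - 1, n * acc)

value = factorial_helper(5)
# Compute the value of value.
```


factorial_helper(5, 1)
= factorial_helper(4, 5 * 1) = factorial_helper(4, 5)
= factorial_helper(3, 4 * 5) = factorial_helper(3, 20)
= factorial_helper(2, 3 * 20) = factorial_helper(2, 60)
= factorial_helper(1, 2 * 60) = factorial_helper(1, 120)
n <= 1, return acc = 120


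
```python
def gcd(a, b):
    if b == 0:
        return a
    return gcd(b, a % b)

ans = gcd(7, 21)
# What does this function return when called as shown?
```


gcd(7, 21)
= gcd(21, 7 % 21) = gcd(21, 7)
= gcd(7, 21 % 7) = gcd(7, 0)
b == 0, return a = 7


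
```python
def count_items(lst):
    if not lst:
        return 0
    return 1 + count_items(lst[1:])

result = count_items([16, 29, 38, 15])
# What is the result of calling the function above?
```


count_items([16, 29, 38, 15])
= 1 + count_items([29, 38, 15])
= 1 + 1 + count_items([38, 15])
= 1 + 1 + 1 + count_items([15])
= 1 + 1 + 1 + 1 + count_items([])
= 1 + 1 + 1 + 1 + 0
= 4


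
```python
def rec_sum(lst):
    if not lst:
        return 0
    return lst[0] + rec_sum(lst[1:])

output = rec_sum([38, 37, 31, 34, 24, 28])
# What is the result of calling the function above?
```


rec_sum([38, 37, 31, 34, 24, 28])
= 38 + rec_sum([37, 31, 34, 24, 28])
= 38 + 37 + rec_sum([31, 34, 24, 28])
= 38 + 37 + 31 + rec_sum([34, 24, 28])
= 38 + 37 + 31 + 34 + rec_sum([24, 28])
= 38 + 37 + 31 + 34 + 24 + rec_sum([28])
= 38 + 37 + 31 + 34 + 24 + 28 + rec_sum([])
= 38 + 37 + 31 + 34 + 24 + 28 + 0
= 192


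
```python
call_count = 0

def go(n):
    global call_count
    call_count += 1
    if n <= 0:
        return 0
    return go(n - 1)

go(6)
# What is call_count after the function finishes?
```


go(6) calls go(5) calls ... calls go(0)
Total calls: 6 + 1 (for base case) = 7


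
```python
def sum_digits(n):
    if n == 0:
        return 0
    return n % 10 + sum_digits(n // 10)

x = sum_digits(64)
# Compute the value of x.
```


sum_digits(64)
= 4 + sum_digits(6)
= 4 + 6 + sum_digits(0)
= 4 + 6 + 0
= 10


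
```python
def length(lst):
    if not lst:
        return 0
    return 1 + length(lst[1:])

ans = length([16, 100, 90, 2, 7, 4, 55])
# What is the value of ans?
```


length([16, 100, 90, 2, 7, 4, 55])
= 1 + length([100, 90, 2, 7, 4, 55])
= 1 + 1 + length([90, 2, 7, 4, 55])
= 1 + 1 + 1 + length([2, 7, 4, 55])
= 1 + 1 + 1 + 1 + length([7, 4, 55])
= 1 + 1 + 1 + 1 + 1 + length([4, 55])
= 1 + 1 + 1 + 1 + 1 + 1 + length([55])
= 1 + 1 + 1 + 1 + 1 + 1 + 1 + length([])
= 1 + 1 + 1 + 1 + 1 + 1 + 1 + 0
= 7


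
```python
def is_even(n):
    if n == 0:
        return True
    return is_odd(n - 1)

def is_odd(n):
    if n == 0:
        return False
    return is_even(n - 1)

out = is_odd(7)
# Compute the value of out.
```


is_odd(7)
= is_even(6)
= is_odd(5)
= is_even(4)
= is_odd(3)
= is_even(2)
= is_odd(1)
= is_even(0)
n == 0: return True
= True


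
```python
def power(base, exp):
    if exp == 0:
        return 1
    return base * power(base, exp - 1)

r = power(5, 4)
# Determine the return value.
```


power(5, 4)
= 5 * power(5, 3)
= 5 * 5 * power(5, 2)
= 5 * 5 * 5 * power(5, 1)
= 5 * 5 * 5 * 5 * power(5, 0)
= 5 * 5 * 5 * 5 * 1
= 625


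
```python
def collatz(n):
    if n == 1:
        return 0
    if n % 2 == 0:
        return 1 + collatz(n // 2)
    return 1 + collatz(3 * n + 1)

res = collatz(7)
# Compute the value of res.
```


collatz(7)
7 is odd -> 3*7+1 = 22 -> collatz(22)
22 is even -> collatz(11)
11 is odd -> 3*11+1 = 34 -> collatz(34)
34 is even -> collatz(17)
17 is odd -> 3*17+1 = 52 -> collatz(52)
52 is even -> collatz(26)
26 is even -> collatz(13)
13 is odd -> 3*13+1 = 40 -> collatz(40)
40 is even -> collatz(20)
20 is even -> collatz(10)
10 is even -> collatz(5)
5 is odd -> 3*5+1 = 16 -> collatz(16)
16 is even -> collatz(8)
8 is even -> collatz(4)
4 is even -> collatz(2)
2 is even -> collatz(1)
Reached 1 after 16 steps
= 16


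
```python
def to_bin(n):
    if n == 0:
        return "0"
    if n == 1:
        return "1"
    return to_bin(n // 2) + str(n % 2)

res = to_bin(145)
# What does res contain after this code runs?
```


to_bin(145)
= to_bin(72) + "1"
= to_bin(36) + "0" + "1"
= to_bin(18) + "0" + "0" + "1"
= to_bin(9) + "0" + "0" + "0" + "1"
= to_bin(4) + "1" + "0" + "0" + "0" + "1"
= to_bin(2) + "0" + "1" + "0" + "0" + "0" + "1"
= to_bin(1) + "0" + "0" + "1" + "0" + "0" + "0" + "1"
= "1" + "0" + "0" + "1" + "0" + "0" + "0" + "1"
= "10010001"


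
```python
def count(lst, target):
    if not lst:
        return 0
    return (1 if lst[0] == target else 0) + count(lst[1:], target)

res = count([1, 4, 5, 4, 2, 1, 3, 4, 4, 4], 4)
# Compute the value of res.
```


count([1, 4, 5, 4, 2, 1, 3, 4, 4, 4], 4)
lst[0]=1 != 4: 0 + count([4, 5, 4, 2, 1, 3, 4, 4, 4], 4)
lst[0]=4 == 4: 1 + count([5, 4, 2, 1, 3, 4, 4, 4], 4)
lst[0]=5 != 4: 0 + count([4, 2, 1, 3, 4, 4, 4], 4)
lst[0]=4 == 4: 1 + count([2, 1, 3, 4, 4, 4], 4)
lst[0]=2 != 4: 0 + count([1, 3, 4, 4, 4], 4)
lst[0]=1 != 4: 0 + count([3, 4, 4, 4], 4)
lst[0]=3 != 4: 0 + count([4, 4, 4], 4)
lst[0]=4 == 4: 1 + count([4, 4], 4)
lst[0]=4 == 4: 1 + count([4], 4)
lst[0]=4 == 4: 1 + count([], 4)
= 5


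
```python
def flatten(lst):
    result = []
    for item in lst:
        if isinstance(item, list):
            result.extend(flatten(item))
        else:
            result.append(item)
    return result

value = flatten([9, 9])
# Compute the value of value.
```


flatten([9, 9])
Processing each element:
  9 is not a list -> append 9
  9 is not a list -> append 9
= [9, 9]


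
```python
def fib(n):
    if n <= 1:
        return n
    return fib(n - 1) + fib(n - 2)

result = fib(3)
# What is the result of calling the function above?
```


fib(3)
= fib(2) + fib(1)
Computing bottom-up: fib(0)=0, fib(1)=1, fib(2)=1, fib(3)=2
= 2


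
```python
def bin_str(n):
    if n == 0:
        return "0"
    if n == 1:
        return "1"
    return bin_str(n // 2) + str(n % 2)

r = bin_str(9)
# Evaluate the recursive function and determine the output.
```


bin_str(9)
= bin_str(4) + "1"
= bin_str(2) + "0" + "1"
= bin_str(1) + "0" + "0" + "1"
= "1" + "0" + "0" + "1"
= "1001"


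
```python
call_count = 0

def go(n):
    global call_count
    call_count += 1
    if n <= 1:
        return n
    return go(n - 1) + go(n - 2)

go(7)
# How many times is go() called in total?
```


go(7) calls go(6) and go(5); each non-base call branches into two more.
Let C(k) = total number of calls made by go(k), including the call to go(k) itself.
Base cases: C(0) = 1, C(1) = 1
Recurrence: C(k) = 1 + C(k-1) + C(k-2)
  C(2) = 1 + C(1) + C(0) = 1 + 1 + 1 = 3
  C(3) = 1 + C(2) + C(1) = 1 + 3 + 1 = 5
  C(4) = 1 + C(3) + C(2) = 1 + 5 + 3 = 9
  C(5) = 1 + C(4) + C(3) = 1 + 9 + 5 = 15
  C(6) = 1 + C(5) + C(4) = 1 + 15 + 9 = 25
  C(7) = 1 + C(6) + C(5) = 1 + 25 + 15 = 41
Total calls = C(7) = 41


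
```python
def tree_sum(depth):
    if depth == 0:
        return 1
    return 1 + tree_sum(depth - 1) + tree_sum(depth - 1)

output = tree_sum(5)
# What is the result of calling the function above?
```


tree_sum(5)
= 1 + tree_sum(4) + tree_sum(4)
= 1 + 2 * tree_sum(4)
tree_sum(k) = 2^(k+1) - 1
tree_sum(0) = 1
tree_sum(1) = 3
tree_sum(2) = 7
tree_sum(3) = 15
tree_sum(4) = 31
tree_sum(5) = 2^6 - 1 = 63


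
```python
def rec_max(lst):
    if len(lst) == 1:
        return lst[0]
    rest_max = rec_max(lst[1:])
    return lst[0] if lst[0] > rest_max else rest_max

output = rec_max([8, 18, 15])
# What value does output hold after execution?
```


rec_max([8, 18, 15])
= compare 8 with rec_max([18, 15])
= compare 18 with rec_max([15])
Base: rec_max([15]) = 15
compare 18 with 15: max = 18
compare 8 with 18: max = 18
= 18


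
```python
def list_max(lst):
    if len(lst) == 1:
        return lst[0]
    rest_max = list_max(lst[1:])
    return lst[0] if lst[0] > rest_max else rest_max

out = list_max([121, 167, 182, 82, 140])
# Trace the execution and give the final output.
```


list_max([121, 167, 182, 82, 140])
= compare 121 with list_max([167, 182, 82, 140])
= compare 167 with list_max([182, 82, 140])
= compare 182 with list_max([82, 140])
= compare 82 with list_max([140])
Base: list_max([140]) = 140
compare 82 with 140: max = 140
compare 182 with 140: max = 182
compare 167 with 182: max = 182
compare 121 with 182: max = 182
= 182


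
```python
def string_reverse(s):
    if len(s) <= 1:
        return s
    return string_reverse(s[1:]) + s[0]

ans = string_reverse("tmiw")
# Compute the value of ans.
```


string_reverse("tmiw")
= string_reverse("miw") + "t"
= string_reverse("iw") + "m" + "t"
= string_reverse("w") + "i" + "m" + "t"
= "w" + "i" + "m" + "t"
= "wimt"


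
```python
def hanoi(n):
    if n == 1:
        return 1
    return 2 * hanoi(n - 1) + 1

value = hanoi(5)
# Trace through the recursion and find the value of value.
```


hanoi(5)
= 2 * hanoi(4) + 1
= 2 * (2 * hanoi(3) + 1) + 1
= 2 * (2 * (2 * hanoi(2) + 1) + 1) + 1
= 2 * (2 * (2 * (2 * hanoi(1) + 1) + 1) + 1) + 1
Now compute bottom-up:
hanoi(1) = 1
hanoi(2) = 2 * 1 + 1 = 3
hanoi(3) = 2 * 3 + 1 = 7
hanoi(4) = 2 * 7 + 1 = 15
hanoi(5) = 2 * 15 + 1 = 31
= 31


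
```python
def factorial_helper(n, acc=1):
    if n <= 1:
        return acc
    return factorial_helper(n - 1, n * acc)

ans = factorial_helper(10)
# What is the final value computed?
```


factorial_helper(10, 1)
= factorial_helper(9, 10 * 1) = factorial_helper(9, 10)
= factorial_helper(8, 9 * 10) = factorial_helper(8, 90)
= factorial_helper(7, 8 * 90) = factorial_helper(7, 720)
= factorial_helper(6, 7 * 720) = factorial_helper(6, 5040)
= factorial_helper(5, 6 * 5040) = factorial_helper(5, 30240)
= factorial_helper(4, 5 * 30240) = factorial_helper(4, 151200)
= factorial_helper(3, 4 * 151200) = factorial_helper(3, 604800)
= factorial_helper(2, 3 * 604800) = factorial_helper(2, 1814400)
= factorial_helper(1, 2 * 1814400) = factorial_helper(1, 3628800)
n <= 1, return acc = 3628800


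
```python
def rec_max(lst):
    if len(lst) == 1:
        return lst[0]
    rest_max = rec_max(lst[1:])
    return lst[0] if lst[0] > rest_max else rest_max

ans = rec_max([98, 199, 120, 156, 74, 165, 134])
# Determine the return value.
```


rec_max([98, 199, 120, 156, 74, 165, 134])
= compare 98 with rec_max([199, 120, 156, 74, 165, 134])
= compare 199 with rec_max([120, 156, 74, 165, 134])
= compare 120 with rec_max([156, 74, 165, 134])
= compare 156 with rec_max([74, 165, 134])
= compare 74 with rec_max([165, 134])
= compare 165 with rec_max([134])
Base: rec_max([134]) = 134
compare 165 with 134: max = 165
compare 74 with 165: max = 165
compare 156 with 165: max = 165
compare 120 with 165: max = 165
compare 199 with 165: max = 199
compare 98 with 199: max = 199
= 199


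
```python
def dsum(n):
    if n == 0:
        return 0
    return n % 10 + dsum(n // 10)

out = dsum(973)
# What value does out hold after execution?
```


dsum(973)
= 3 + dsum(97)
= 3 + 7 + dsum(9)
= 3 + 7 + 9 + dsum(0)
= 3 + 7 + 9 + 0
= 19


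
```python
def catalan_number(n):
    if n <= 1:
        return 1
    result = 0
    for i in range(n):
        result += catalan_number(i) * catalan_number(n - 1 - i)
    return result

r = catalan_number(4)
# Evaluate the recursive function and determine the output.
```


catalan_number(4)
= sum of catalan_number(i) * catalan_number(4-1-i) for i in 0..3
First compute sub-values bottom-up:
  catalan_number(0) = 1, catalan_number(1) = 1
  catalan_number(2) = 1*1 + 1*1 = 2
  catalan_number(3) = 1*2 + 1*1 + 2*1 = 5
Now catalan_number(4):
  catalan_number(0)*catalan_number(3) = 1*5 = 5
  catalan_number(1)*catalan_number(2) = 1*2 = 2
  catalan_number(2)*catalan_number(1) = 2*1 = 2
  catalan_number(3)*catalan_number(0) = 5*1 = 5
= 5 + 2 + 2 + 5
= 14


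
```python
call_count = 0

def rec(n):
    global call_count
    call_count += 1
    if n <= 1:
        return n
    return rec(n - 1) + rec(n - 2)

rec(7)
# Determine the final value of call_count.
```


rec(7) calls rec(6) and rec(5); each non-base call branches into two more.
Let C(k) = total number of calls made by rec(k), including the call to rec(k) itself.
Base cases: C(0) = 1, C(1) = 1
Recurrence: C(k) = 1 + C(k-1) + C(k-2)
  C(2) = 1 + C(1) + C(0) = 1 + 1 + 1 = 3
  C(3) = 1 + C(2) + C(1) = 1 + 3 + 1 = 5
  C(4) = 1 + C(3) + C(2) = 1 + 5 + 3 = 9
  C(5) = 1 + C(4) + C(3) = 1 + 9 + 5 = 15
  C(6) = 1 + C(5) + C(4) = 1 + 15 + 9 = 25
  C(7) = 1 + C(6) + C(5) = 1 + 25 + 15 = 41
Total calls = C(7) = 41


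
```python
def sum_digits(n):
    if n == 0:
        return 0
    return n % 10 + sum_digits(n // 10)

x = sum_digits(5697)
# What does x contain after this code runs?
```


sum_digits(5697)
= 7 + sum_digits(569)
= 7 + 9 + sum_digits(56)
= 7 + 9 + 6 + sum_digits(5)
= 7 + 9 + 6 + 5 + sum_digits(0)
= 7 + 9 + 6 + 5 + 0
= 27


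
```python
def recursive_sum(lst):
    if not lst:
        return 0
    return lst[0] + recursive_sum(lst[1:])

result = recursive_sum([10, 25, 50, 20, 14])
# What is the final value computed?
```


recursive_sum([10, 25, 50, 20, 14])
= 10 + recursive_sum([25, 50, 20, 14])
= 10 + 25 + recursive_sum([50, 20, 14])
= 10 + 25 + 50 + recursive_sum([20, 14])
= 10 + 25 + 50 + 20 + recursive_sum([14])
= 10 + 25 + 50 + 20 + 14 + recursive_sum([])
= 10 + 25 + 50 + 20 + 14 + 0
= 119


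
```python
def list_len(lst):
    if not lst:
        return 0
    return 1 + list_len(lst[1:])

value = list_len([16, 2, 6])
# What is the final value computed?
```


list_len([16, 2, 6])
= 1 + list_len([2, 6])
= 1 + 1 + list_len([6])
= 1 + 1 + 1 + list_len([])
= 1 + 1 + 1 + 0
= 3


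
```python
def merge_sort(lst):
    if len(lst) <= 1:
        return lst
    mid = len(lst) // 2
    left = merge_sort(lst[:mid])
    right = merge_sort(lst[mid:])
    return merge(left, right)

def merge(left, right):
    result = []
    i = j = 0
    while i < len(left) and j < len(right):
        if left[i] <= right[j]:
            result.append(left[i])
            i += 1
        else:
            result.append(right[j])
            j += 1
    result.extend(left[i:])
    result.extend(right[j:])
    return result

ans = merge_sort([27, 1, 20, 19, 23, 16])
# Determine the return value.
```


merge_sort([27, 1, 20, 19, 23, 16])
Split into [27, 1, 20] and [19, 23, 16]
Left sorted: [1, 20, 27]
Right sorted: [16, 19, 23]
Merge [1, 20, 27] and [16, 19, 23]
= [1, 16, 19, 20, 23, 27]


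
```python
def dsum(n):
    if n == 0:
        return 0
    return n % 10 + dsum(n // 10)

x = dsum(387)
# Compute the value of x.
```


dsum(387)
= 7 + dsum(38)
= 7 + 8 + dsum(3)
= 7 + 8 + 3 + dsum(0)
= 7 + 8 + 3 + 0
= 18


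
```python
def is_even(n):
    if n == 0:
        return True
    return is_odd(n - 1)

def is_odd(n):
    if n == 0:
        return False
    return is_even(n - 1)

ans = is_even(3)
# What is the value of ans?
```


is_even(3)
= is_odd(2)
= is_even(1)
= is_odd(0)
n == 0: return False
= False


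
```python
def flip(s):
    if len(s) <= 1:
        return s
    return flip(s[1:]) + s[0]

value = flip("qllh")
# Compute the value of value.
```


flip("qllh")
= flip("llh") + "q"
= flip("lh") + "l" + "q"
= flip("h") + "l" + "l" + "q"
= "h" + "l" + "l" + "q"
= "hllq"


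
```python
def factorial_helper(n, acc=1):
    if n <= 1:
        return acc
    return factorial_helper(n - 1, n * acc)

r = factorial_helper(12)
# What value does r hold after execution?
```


factorial_helper(12, 1)
= factorial_helper(11, 12 * 1) = factorial_helper(11, 12)
= factorial_helper(10, 11 * 12) = factorial_helper(10, 132)
= factorial_helper(9, 10 * 132) = factorial_helper(9, 1320)
= factorial_helper(8, 9 * 1320) = factorial_helper(8, 11880)
= factorial_helper(7, 8 * 11880) = factorial_helper(7, 95040)
= factorial_helper(6, 7 * 95040) = factorial_helper(6, 665280)
= factorial_helper(5, 6 * 665280) = factorial_helper(5, 3991680)
= factorial_helper(4, 5 * 3991680) = factorial_helper(4, 19958400)
= factorial_helper(3, 4 * 19958400) = factorial_helper(3, 79833600)
= factorial_helper(2, 3 * 79833600) = factorial_helper(2, 239500800)
= factorial_helper(1, 2 * 239500800) = factorial_helper(1, 479001600)
n <= 1, return acc = 479001600


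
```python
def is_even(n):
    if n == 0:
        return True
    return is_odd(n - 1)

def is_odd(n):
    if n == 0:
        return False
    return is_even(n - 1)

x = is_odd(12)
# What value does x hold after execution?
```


is_odd(12)
= is_even(11)
= is_odd(10)
= is_even(9)
= is_odd(8)
= is_even(7)
= is_odd(6)
= is_even(5)
= is_odd(4)
= is_even(3)
= is_odd(2)
= is_even(1)
= is_odd(0)
n == 0: return False
= False


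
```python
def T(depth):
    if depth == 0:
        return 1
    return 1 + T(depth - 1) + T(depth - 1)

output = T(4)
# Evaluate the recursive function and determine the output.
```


T(4)
= 1 + T(3) + T(3)
= 1 + 2 * T(3)
T(k) = 2^(k+1) - 1
T(0) = 1
T(1) = 3
T(2) = 7
T(3) = 15
T(4) = 31
T(4) = 2^5 - 1 = 31


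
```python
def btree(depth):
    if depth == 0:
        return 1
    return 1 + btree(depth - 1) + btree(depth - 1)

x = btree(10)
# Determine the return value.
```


btree(10)
= 1 + btree(9) + btree(9)
= 1 + 2 * btree(9)
btree(k) = 2^(k+1) - 1
btree(0) = 1
btree(1) = 3
btree(2) = 7
btree(3) = 15
btree(4) = 31
btree(10) = 2^11 - 1 = 2047


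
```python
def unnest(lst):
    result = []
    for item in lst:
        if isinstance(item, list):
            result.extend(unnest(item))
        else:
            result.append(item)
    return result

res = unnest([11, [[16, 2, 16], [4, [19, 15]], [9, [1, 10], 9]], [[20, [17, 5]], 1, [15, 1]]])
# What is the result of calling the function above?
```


unnest([11, [[16, 2, 16], [4, [19, 15]], [9, [1, 10], 9]], [[20, [17, 5]], 1, [15, 1]]])
Processing each element:
  11 is not a list -> append 11
  [[16, 2, 16], [4, [19, 15]], [9, [1, 10], 9]] is a list -> unnest recursively -> [16, 2, 16, 4, 19, 15, 9, 1, 10, 9]
  [[20, [17, 5]], 1, [15, 1]] is a list -> unnest recursively -> [20, 17, 5, 1, 15, 1]
= [11, 16, 2, 16, 4, 19, 15, 9, 1, 10, 9, 20, 17, 5, 1, 15, 1]


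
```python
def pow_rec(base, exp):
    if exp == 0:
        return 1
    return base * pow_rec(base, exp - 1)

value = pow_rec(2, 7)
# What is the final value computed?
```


pow_rec(2, 7)
= 2 * pow_rec(2, 6)
= 2 * 2 * pow_rec(2, 5)
= 2 * 2 * 2 * pow_rec(2, 4)
= 2 * 2 * 2 * 2 * pow_rec(2, 3)
= 2 * 2 * 2 * 2 * 2 * pow_rec(2, 2)
= 2 * 2 * 2 * 2 * 2 * 2 * pow_rec(2, 1)
= 2 * 2 * 2 * 2 * 2 * 2 * 2 * pow_rec(2, 0)
= 2 * 2 * 2 * 2 * 2 * 2 * 2 * 1
= 128


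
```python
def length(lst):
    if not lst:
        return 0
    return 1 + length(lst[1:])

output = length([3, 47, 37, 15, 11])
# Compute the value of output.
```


length([3, 47, 37, 15, 11])
= 1 + length([47, 37, 15, 11])
= 1 + 1 + length([37, 15, 11])
= 1 + 1 + 1 + length([15, 11])
= 1 + 1 + 1 + 1 + length([11])
= 1 + 1 + 1 + 1 + 1 + length([])
= 1 + 1 + 1 + 1 + 1 + 0
= 5


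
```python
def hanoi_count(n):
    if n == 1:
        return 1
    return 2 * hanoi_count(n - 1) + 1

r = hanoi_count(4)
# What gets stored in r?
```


hanoi_count(4)
= 2 * hanoi_count(3) + 1
= 2 * (2 * hanoi_count(2) + 1) + 1
= 2 * (2 * (2 * hanoi_count(1) + 1) + 1) + 1
Now compute bottom-up:
hanoi_count(1) = 1
hanoi_count(2) = 2 * 1 + 1 = 3
hanoi_count(3) = 2 * 3 + 1 = 7
hanoi_count(4) = 2 * 7 + 1 = 15
= 15


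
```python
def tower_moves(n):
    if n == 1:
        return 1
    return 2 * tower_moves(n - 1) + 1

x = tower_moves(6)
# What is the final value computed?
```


tower_moves(6)
= 2 * tower_moves(5) + 1
= 2 * (2 * tower_moves(4) + 1) + 1
= 2 * (2 * (2 * tower_moves(3) + 1) + 1) + 1
= 2 * (2 * (2 * (2 * tower_moves(2) + 1) + 1) + 1) + 1
= 2 * (2 * (2 * (2 * (2 * tower_moves(1) + 1) + 1) + 1) + 1) + 1
Now compute bottom-up:
tower_moves(1) = 1
tower_moves(2) = 2 * 1 + 1 = 3
tower_moves(3) = 2 * 3 + 1 = 7
tower_moves(4) = 2 * 7 + 1 = 15
tower_moves(5) = 2 * 15 + 1 = 31
tower_moves(6) = 2 * 31 + 1 = 63
= 63


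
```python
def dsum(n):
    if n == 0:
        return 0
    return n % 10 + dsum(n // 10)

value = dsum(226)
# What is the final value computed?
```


dsum(226)
= 6 + dsum(22)
= 6 + 2 + dsum(2)
= 6 + 2 + 2 + dsum(0)
= 6 + 2 + 2 + 0
= 10


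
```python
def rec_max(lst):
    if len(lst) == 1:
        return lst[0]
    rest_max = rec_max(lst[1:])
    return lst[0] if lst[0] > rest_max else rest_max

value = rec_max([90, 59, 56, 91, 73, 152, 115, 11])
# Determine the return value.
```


rec_max([90, 59, 56, 91, 73, 152, 115, 11])
= compare 90 with rec_max([59, 56, 91, 73, 152, 115, 11])
= compare 59 with rec_max([56, 91, 73, 152, 115, 11])
= compare 56 with rec_max([91, 73, 152, 115, 11])
= compare 91 with rec_max([73, 152, 115, 11])
= compare 73 with rec_max([152, 115, 11])
= compare 152 with rec_max([115, 11])
= compare 115 with rec_max([11])
Base: rec_max([11]) = 11
compare 115 with 11: max = 115
compare 152 with 115: max = 152
compare 73 with 152: max = 152
compare 91 with 152: max = 152
compare 56 with 152: max = 152
compare 59 with 152: max = 152
compare 90 with 152: max = 152
= 152


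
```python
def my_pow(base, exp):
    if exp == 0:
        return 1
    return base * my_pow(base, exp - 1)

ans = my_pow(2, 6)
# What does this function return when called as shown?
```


my_pow(2, 6)
= 2 * my_pow(2, 5)
= 2 * 2 * my_pow(2, 4)
= 2 * 2 * 2 * my_pow(2, 3)
= 2 * 2 * 2 * 2 * my_pow(2, 2)
= 2 * 2 * 2 * 2 * 2 * my_pow(2, 1)
= 2 * 2 * 2 * 2 * 2 * 2 * my_pow(2, 0)
= 2 * 2 * 2 * 2 * 2 * 2 * 1
= 64


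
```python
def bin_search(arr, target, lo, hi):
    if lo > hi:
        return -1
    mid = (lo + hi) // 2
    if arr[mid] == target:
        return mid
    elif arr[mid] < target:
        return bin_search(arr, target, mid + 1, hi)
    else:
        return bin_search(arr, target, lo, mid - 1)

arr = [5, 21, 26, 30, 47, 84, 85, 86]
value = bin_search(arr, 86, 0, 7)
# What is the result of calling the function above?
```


bin_search(arr, 86, 0, 7)
lo=0, hi=7, mid=3, arr[mid]=30
30 < 86, search right half
lo=4, hi=7, mid=5, arr[mid]=84
84 < 86, search right half
lo=6, hi=7, mid=6, arr[mid]=85
85 < 86, search right half
lo=7, hi=7, mid=7, arr[mid]=86
arr[7] == 86, found at index 7
= 7


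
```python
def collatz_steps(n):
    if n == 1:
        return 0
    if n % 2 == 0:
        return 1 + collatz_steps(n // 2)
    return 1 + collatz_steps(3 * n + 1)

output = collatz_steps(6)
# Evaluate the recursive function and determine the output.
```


collatz_steps(6)
6 is even -> collatz_steps(3)
3 is odd -> 3*3+1 = 10 -> collatz_steps(10)
10 is even -> collatz_steps(5)
5 is odd -> 3*5+1 = 16 -> collatz_steps(16)
16 is even -> collatz_steps(8)
8 is even -> collatz_steps(4)
4 is even -> collatz_steps(2)
2 is even -> collatz_steps(1)
Reached 1 after 8 steps
= 8


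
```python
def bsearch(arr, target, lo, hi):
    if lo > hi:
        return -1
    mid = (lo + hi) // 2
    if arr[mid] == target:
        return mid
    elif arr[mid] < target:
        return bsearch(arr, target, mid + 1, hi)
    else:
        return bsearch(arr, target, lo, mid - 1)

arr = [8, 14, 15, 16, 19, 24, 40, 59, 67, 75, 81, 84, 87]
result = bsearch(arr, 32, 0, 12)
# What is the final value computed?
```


bsearch(arr, 32, 0, 12)
lo=0, hi=12, mid=6, arr[mid]=40
40 > 32, search left half
lo=0, hi=5, mid=2, arr[mid]=15
15 < 32, search right half
lo=3, hi=5, mid=4, arr[mid]=19
19 < 32, search right half
lo=5, hi=5, mid=5, arr[mid]=24
24 < 32, search right half
lo > hi, target not found, return -1
= -1


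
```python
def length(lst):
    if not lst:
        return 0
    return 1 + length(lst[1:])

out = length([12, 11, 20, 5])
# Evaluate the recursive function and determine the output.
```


length([12, 11, 20, 5])
= 1 + length([11, 20, 5])
= 1 + 1 + length([20, 5])
= 1 + 1 + 1 + length([5])
= 1 + 1 + 1 + 1 + length([])
= 1 + 1 + 1 + 1 + 0
= 4


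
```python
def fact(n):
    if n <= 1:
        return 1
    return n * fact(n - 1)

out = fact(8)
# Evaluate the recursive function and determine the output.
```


fact(8)
= 8 * fact(7)
= 8 * 7 * fact(6)
= 8 * 7 * 6 * fact(5)
= 8 * 7 * 6 * 5 * fact(4)
= 8 * 7 * 6 * 5 * 4 * fact(3)
= 8 * 7 * 6 * 5 * 4 * 3 * fact(2)
= 8 * 7 * 6 * 5 * 4 * 3 * 2 * fact(1)
= 8 * 7 * 6 * 5 * 4 * 3 * 2 * 1
= 40320


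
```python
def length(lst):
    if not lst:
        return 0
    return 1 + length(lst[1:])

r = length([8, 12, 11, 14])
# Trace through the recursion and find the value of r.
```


length([8, 12, 11, 14])
= 1 + length([12, 11, 14])
= 1 + 1 + length([11, 14])
= 1 + 1 + 1 + length([14])
= 1 + 1 + 1 + 1 + length([])
= 1 + 1 + 1 + 1 + 0
= 4


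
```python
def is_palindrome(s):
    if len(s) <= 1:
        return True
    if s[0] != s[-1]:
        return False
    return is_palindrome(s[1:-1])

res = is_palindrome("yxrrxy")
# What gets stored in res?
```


is_palindrome("yxrrxy")
"yxrrxy": s[0]='y' == s[-1]='y' -> is_palindrome("xrrx")
"xrrx": s[0]='x' == s[-1]='x' -> is_palindrome("rr")
"rr": s[0]='r' == s[-1]='r' -> is_palindrome("")
"": len <= 1 -> True
= True


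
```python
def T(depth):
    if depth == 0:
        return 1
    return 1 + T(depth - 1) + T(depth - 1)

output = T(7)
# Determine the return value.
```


T(7)
= 1 + T(6) + T(6)
= 1 + 2 * T(6)
T(k) = 2^(k+1) - 1
T(0) = 1
T(1) = 3
T(2) = 7
T(3) = 15
T(4) = 31
T(7) = 2^8 - 1 = 255


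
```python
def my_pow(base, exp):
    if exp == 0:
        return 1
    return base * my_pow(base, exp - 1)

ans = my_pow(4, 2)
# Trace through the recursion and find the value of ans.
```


my_pow(4, 2)
= 4 * my_pow(4, 1)
= 4 * 4 * my_pow(4, 0)
= 4 * 4 * 1
= 16


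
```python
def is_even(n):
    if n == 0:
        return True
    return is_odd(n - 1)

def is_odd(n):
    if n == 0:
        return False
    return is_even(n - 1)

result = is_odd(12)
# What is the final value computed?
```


is_odd(12)
= is_even(11)
= is_odd(10)
= is_even(9)
= is_odd(8)
= is_even(7)
= is_odd(6)
= is_even(5)
= is_odd(4)
= is_even(3)
= is_odd(2)
= is_even(1)
= is_odd(0)
n == 0: return False
= False


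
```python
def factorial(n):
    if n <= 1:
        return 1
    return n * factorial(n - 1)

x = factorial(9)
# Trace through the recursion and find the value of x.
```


factorial(9)
= 9 * factorial(8)
= 9 * 8 * factorial(7)
= 9 * 8 * 7 * factorial(6)
= 9 * 8 * 7 * 6 * factorial(5)
= 9 * 8 * 7 * 6 * 5 * factorial(4)
= 9 * 8 * 7 * 6 * 5 * 4 * factorial(3)
= 9 * 8 * 7 * 6 * 5 * 4 * 3 * factorial(2)
= 9 * 8 * 7 * 6 * 5 * 4 * 3 * 2 * factorial(1)
= 9 * 8 * 7 * 6 * 5 * 4 * 3 * 2 * 1
= 362880


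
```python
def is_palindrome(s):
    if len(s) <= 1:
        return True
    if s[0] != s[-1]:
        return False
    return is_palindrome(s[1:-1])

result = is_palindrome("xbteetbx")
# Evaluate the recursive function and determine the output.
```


is_palindrome("xbteetbx")
"xbteetbx": s[0]='x' == s[-1]='x' -> is_palindrome("bteetb")
"bteetb": s[0]='b' == s[-1]='b' -> is_palindrome("teet")
"teet": s[0]='t' == s[-1]='t' -> is_palindrome("ee")
"ee": s[0]='e' == s[-1]='e' -> is_palindrome("")
"": len <= 1 -> True
= True


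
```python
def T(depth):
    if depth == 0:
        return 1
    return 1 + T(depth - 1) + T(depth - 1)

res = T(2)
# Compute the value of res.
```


T(2)
= 1 + T(1) + T(1)
= 1 + 2 * T(1)
T(k) = 2^(k+1) - 1
T(0) = 1
T(1) = 3
T(2) = 7
T(2) = 2^3 - 1 = 7


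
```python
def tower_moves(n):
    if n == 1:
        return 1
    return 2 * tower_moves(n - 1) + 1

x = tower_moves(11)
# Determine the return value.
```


tower_moves(11)
= 2 * tower_moves(10) + 1
= 2 * (2 * tower_moves(9) + 1) + 1
= 2 * (2 * (2 * tower_moves(8) + 1) + 1) + 1
= 2 * (2 * (2 * (2 * tower_moves(7) + 1) + 1) + 1) + 1
= 2 * (2 * (2 * (2 * (2 * tower_moves(6) + 1) + 1) + 1) + 1) + 1
= 2 * (2 * (2 * (2 * (2 * (2 * tower_moves(5) + 1) + 1) + 1) + 1) + 1) + 1
= 2 * (2 * (2 * (2 * (2 * (2 * (2 * tower_moves(4) + 1) + 1) + 1) + 1) + 1) + 1) + 1
= 2 * (2 * (2 * (2 * (2 * (2 * (2 * (2 * tower_moves(3) + 1) + 1) + 1) + 1) + 1) + 1) + 1) + 1
= 2 * (2 * (2 * (2 * (2 * (2 * (2 * (2 * (2 * tower_moves(2) + 1) + 1) + 1) + 1) + 1) + 1) + 1) + 1) + 1
= 2 * (2 * (2 * (2 * (2 * (2 * (2 * (2 * (2 * (2 * tower_moves(1) + 1) + 1) + 1) + 1) + 1) + 1) + 1) + 1) + 1) + 1
Now compute bottom-up:
tower_moves(1) = 1
tower_moves(2) = 2 * 1 + 1 = 3
tower_moves(3) = 2 * 3 + 1 = 7
tower_moves(4) = 2 * 7 + 1 = 15
tower_moves(5) = 2 * 15 + 1 = 31
tower_moves(6) = 2 * 31 + 1 = 63
tower_moves(7) = 2 * 63 + 1 = 127
tower_moves(8) = 2 * 127 + 1 = 255
tower_moves(9) = 2 * 255 + 1 = 511
tower_moves(10) = 2 * 511 + 1 = 1023
tower_moves(11) = 2 * 1023 + 1 = 2047
= 2047


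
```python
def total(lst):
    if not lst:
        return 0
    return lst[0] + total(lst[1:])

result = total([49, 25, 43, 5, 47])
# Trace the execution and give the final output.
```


total([49, 25, 43, 5, 47])
= 49 + total([25, 43, 5, 47])
= 49 + 25 + total([43, 5, 47])
= 49 + 25 + 43 + total([5, 47])
= 49 + 25 + 43 + 5 + total([47])
= 49 + 25 + 43 + 5 + 47 + total([])
= 49 + 25 + 43 + 5 + 47 + 0
= 169
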